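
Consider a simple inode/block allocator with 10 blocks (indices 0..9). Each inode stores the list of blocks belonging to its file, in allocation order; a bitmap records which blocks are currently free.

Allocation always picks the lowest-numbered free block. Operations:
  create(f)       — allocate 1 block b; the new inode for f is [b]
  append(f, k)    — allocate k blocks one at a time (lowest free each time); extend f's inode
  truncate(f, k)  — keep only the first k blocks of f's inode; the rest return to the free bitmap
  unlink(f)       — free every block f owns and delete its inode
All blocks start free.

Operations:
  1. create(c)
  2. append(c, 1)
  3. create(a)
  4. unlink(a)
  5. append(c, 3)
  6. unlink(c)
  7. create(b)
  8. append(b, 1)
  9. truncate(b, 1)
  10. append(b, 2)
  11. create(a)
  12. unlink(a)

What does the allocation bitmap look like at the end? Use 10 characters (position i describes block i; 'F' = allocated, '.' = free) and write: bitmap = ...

after create(c) → c:[0]  free=[F.........]
after append(c, 1) → c:[0, 1]  free=[FF........]
after create(a) → a:[2], c:[0, 1]  free=[FFF.......]
after unlink(a) → c:[0, 1]  free=[FF........]
after append(c, 3) → c:[0, 1, 2, 3, 4]  free=[FFFFF.....]
after unlink(c) →   free=[..........]
after create(b) → b:[0]  free=[F.........]
after append(b, 1) → b:[0, 1]  free=[FF........]
after truncate(b, 1) → b:[0]  free=[F.........]
after append(b, 2) → b:[0, 1, 2]  free=[FFF.......]
after create(a) → a:[3], b:[0, 1, 2]  free=[FFFF......]
after unlink(a) → b:[0, 1, 2]  free=[FFF.......]

bitmap = FFF.......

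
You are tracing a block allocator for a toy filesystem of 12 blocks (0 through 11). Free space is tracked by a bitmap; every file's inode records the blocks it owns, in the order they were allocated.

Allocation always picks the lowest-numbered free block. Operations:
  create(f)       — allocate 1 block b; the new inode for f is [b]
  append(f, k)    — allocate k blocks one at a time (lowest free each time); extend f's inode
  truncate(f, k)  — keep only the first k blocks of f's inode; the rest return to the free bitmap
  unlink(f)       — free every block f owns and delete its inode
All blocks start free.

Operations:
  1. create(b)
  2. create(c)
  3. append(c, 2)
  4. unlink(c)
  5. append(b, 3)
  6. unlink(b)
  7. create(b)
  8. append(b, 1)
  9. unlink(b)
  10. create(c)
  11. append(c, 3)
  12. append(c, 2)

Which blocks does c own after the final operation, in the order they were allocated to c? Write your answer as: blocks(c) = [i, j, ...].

blocks(c) = [0, 1, 2, 3, 4, 5]

[1] create(b) — b=0 (map F...........)
[2] create(c) — b=0 c=1 (map FF..........)
[3] append(c, 2) — b=0 c=1,2,3 (map FFFF........)
[4] unlink(c) — b=0 (map F...........)
[5] append(b, 3) — b=0,1,2,3 (map FFFF........)
[6] unlink(b) —  (map ............)
[7] create(b) — b=0 (map F...........)
[8] append(b, 1) — b=0,1 (map FF..........)
[9] unlink(b) —  (map ............)
[10] create(c) — c=0 (map F...........)
[11] append(c, 3) — c=0,1,2,3 (map FFFF........)
[12] append(c, 2) — c=0,1,2,3,4,5 (map FFFFFF......)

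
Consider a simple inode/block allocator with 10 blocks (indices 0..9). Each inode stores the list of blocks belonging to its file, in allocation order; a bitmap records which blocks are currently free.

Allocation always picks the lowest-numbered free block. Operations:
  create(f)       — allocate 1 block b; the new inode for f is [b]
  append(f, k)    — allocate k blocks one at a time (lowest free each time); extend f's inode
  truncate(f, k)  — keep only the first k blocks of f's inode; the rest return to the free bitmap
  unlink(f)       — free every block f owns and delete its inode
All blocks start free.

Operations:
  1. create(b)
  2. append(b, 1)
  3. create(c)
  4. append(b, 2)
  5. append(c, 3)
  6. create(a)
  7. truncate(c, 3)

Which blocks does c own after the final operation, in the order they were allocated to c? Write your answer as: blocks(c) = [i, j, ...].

blocks(c) = [2, 5, 6]

  1. create(b)  ⇒  F.........  {b→[0]}
  2. append(b, 1)  ⇒  FF........  {b→[0, 1]}
  3. create(c)  ⇒  FFF.......  {b→[0, 1]; c→[2]}
  4. append(b, 2)  ⇒  FFFFF.....  {b→[0, 1, 3, 4]; c→[2]}
  5. append(c, 3)  ⇒  FFFFFFFF..  {b→[0, 1, 3, 4]; c→[2, 5, 6, 7]}
  6. create(a)  ⇒  FFFFFFFFF.  {a→[8]; b→[0, 1, 3, 4]; c→[2, 5, 6, 7]}
  7. truncate(c, 3)  ⇒  FFFFFFF.F.  {a→[8]; b→[0, 1, 3, 4]; c→[2, 5, 6]}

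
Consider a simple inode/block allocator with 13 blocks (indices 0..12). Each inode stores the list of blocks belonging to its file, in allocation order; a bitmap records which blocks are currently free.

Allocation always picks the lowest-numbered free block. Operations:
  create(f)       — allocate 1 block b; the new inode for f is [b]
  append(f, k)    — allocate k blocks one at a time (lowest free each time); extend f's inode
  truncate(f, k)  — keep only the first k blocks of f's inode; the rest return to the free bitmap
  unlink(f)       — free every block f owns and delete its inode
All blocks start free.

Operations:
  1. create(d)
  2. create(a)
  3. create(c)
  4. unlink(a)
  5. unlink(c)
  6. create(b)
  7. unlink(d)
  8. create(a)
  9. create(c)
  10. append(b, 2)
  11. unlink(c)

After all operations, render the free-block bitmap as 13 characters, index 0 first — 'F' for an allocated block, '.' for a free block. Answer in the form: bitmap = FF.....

  1. create(d)  ⇒  F............  {d→[0]}
  2. create(a)  ⇒  FF...........  {a→[1]; d→[0]}
  3. create(c)  ⇒  FFF..........  {a→[1]; c→[2]; d→[0]}
  4. unlink(a)  ⇒  F.F..........  {c→[2]; d→[0]}
  5. unlink(c)  ⇒  F............  {d→[0]}
  6. create(b)  ⇒  FF...........  {b→[1]; d→[0]}
  7. unlink(d)  ⇒  .F...........  {b→[1]}
  8. create(a)  ⇒  FF...........  {a→[0]; b→[1]}
  9. create(c)  ⇒  FFF..........  {a→[0]; b→[1]; c→[2]}
  10. append(b, 2)  ⇒  FFFFF........  {a→[0]; b→[1, 3, 4]; c→[2]}
  11. unlink(c)  ⇒  FF.FF........  {a→[0]; b→[1, 3, 4]}

bitmap = FF.FF........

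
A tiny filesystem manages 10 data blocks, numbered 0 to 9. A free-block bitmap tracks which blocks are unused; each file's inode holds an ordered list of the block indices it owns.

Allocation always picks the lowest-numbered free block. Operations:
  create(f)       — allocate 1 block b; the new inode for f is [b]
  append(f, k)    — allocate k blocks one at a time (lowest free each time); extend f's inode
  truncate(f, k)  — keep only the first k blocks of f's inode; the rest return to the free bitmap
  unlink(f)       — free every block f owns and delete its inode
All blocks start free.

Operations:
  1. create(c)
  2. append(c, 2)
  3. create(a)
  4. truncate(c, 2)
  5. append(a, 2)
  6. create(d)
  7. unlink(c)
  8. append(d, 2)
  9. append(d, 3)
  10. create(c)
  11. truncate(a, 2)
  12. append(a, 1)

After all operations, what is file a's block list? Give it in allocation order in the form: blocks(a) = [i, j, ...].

blocks(a) = [3, 2, 4]

  1. create(c)  ⇒  F.........  {c→[0]}
  2. append(c, 2)  ⇒  FFF.......  {c→[0, 1, 2]}
  3. create(a)  ⇒  FFFF......  {a→[3]; c→[0, 1, 2]}
  4. truncate(c, 2)  ⇒  FF.F......  {a→[3]; c→[0, 1]}
  5. append(a, 2)  ⇒  FFFFF.....  {a→[3, 2, 4]; c→[0, 1]}
  6. create(d)  ⇒  FFFFFF....  {a→[3, 2, 4]; c→[0, 1]; d→[5]}
  7. unlink(c)  ⇒  ..FFFF....  {a→[3, 2, 4]; d→[5]}
  8. append(d, 2)  ⇒  FFFFFF....  {a→[3, 2, 4]; d→[5, 0, 1]}
  9. append(d, 3)  ⇒  FFFFFFFFF.  {a→[3, 2, 4]; d→[5, 0, 1, 6, 7, 8]}
  10. create(c)  ⇒  FFFFFFFFFF  {a→[3, 2, 4]; c→[9]; d→[5, 0, 1, 6, 7, 8]}
  11. truncate(a, 2)  ⇒  FFFF.FFFFF  {a→[3, 2]; c→[9]; d→[5, 0, 1, 6, 7, 8]}
  12. append(a, 1)  ⇒  FFFFFFFFFF  {a→[3, 2, 4]; c→[9]; d→[5, 0, 1, 6, 7, 8]}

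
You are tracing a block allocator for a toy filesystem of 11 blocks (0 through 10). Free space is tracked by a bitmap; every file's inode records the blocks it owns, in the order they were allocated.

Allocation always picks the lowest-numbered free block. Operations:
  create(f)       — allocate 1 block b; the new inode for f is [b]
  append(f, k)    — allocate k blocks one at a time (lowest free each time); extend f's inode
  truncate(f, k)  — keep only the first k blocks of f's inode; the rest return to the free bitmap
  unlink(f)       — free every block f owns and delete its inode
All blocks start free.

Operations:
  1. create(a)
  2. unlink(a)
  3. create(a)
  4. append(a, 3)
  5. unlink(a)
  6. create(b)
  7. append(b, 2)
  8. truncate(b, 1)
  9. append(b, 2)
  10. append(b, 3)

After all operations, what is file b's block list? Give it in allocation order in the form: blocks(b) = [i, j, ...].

blocks(b) = [0, 1, 2, 3, 4, 5]

after create(a) → a:[0]  free=[F..........]
after unlink(a) →   free=[...........]
after create(a) → a:[0]  free=[F..........]
after append(a, 3) → a:[0, 1, 2, 3]  free=[FFFF.......]
after unlink(a) →   free=[...........]
after create(b) → b:[0]  free=[F..........]
after append(b, 2) → b:[0, 1, 2]  free=[FFF........]
after truncate(b, 1) → b:[0]  free=[F..........]
after append(b, 2) → b:[0, 1, 2]  free=[FFF........]
after append(b, 3) → b:[0, 1, 2, 3, 4, 5]  free=[FFFFFF.....]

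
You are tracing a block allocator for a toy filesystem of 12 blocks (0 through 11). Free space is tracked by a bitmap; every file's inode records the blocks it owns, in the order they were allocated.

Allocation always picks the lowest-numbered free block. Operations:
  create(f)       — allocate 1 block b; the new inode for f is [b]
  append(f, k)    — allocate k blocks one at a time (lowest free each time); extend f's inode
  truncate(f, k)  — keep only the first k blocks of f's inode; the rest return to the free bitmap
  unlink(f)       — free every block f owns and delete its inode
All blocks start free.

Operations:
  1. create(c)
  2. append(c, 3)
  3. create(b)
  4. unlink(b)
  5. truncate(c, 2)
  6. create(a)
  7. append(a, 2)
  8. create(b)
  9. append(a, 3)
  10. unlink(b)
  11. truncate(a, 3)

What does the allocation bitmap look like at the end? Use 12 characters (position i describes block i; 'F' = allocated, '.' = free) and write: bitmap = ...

  1. create(c)  ⇒  F...........  {c→[0]}
  2. append(c, 3)  ⇒  FFFF........  {c→[0, 1, 2, 3]}
  3. create(b)  ⇒  FFFFF.......  {b→[4]; c→[0, 1, 2, 3]}
  4. unlink(b)  ⇒  FFFF........  {c→[0, 1, 2, 3]}
  5. truncate(c, 2)  ⇒  FF..........  {c→[0, 1]}
  6. create(a)  ⇒  FFF.........  {a→[2]; c→[0, 1]}
  7. append(a, 2)  ⇒  FFFFF.......  {a→[2, 3, 4]; c→[0, 1]}
  8. create(b)  ⇒  FFFFFF......  {a→[2, 3, 4]; b→[5]; c→[0, 1]}
  9. append(a, 3)  ⇒  FFFFFFFFF...  {a→[2, 3, 4, 6, 7, 8]; b→[5]; c→[0, 1]}
  10. unlink(b)  ⇒  FFFFF.FFF...  {a→[2, 3, 4, 6, 7, 8]; c→[0, 1]}
  11. truncate(a, 3)  ⇒  FFFFF.......  {a→[2, 3, 4]; c→[0, 1]}

bitmap = FFFFF.......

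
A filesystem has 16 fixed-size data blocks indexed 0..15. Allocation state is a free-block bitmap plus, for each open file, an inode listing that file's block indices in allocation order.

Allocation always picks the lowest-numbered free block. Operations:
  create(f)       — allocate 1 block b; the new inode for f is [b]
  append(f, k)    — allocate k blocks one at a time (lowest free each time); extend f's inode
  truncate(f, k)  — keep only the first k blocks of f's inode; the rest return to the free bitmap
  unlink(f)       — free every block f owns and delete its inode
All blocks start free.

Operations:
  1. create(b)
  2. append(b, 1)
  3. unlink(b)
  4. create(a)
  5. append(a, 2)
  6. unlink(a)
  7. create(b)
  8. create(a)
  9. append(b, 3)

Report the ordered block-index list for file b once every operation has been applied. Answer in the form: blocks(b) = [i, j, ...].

[1] create(b) — b=0 (map F...............)
[2] append(b, 1) — b=0,1 (map FF..............)
[3] unlink(b) —  (map ................)
[4] create(a) — a=0 (map F...............)
[5] append(a, 2) — a=0,1,2 (map FFF.............)
[6] unlink(a) —  (map ................)
[7] create(b) — b=0 (map F...............)
[8] create(a) — a=1 b=0 (map FF..............)
[9] append(b, 3) — a=1 b=0,2,3,4 (map FFFFF...........)

blocks(b) = [0, 2, 3, 4]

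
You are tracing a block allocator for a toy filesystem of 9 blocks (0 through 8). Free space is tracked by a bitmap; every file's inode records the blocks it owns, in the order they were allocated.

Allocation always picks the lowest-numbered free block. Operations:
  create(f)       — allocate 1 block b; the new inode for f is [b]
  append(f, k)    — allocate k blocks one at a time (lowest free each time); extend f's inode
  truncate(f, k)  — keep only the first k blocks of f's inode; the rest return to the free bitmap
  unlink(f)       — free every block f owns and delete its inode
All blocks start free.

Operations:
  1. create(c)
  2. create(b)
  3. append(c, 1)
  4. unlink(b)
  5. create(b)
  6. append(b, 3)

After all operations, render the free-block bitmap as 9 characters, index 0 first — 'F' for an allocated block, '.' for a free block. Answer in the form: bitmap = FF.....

bitmap = FFFFFF...

  1. create(c)  ⇒  F........  {c→[0]}
  2. create(b)  ⇒  FF.......  {b→[1]; c→[0]}
  3. append(c, 1)  ⇒  FFF......  {b→[1]; c→[0, 2]}
  4. unlink(b)  ⇒  F.F......  {c→[0, 2]}
  5. create(b)  ⇒  FFF......  {b→[1]; c→[0, 2]}
  6. append(b, 3)  ⇒  FFFFFF...  {b→[1, 3, 4, 5]; c→[0, 2]}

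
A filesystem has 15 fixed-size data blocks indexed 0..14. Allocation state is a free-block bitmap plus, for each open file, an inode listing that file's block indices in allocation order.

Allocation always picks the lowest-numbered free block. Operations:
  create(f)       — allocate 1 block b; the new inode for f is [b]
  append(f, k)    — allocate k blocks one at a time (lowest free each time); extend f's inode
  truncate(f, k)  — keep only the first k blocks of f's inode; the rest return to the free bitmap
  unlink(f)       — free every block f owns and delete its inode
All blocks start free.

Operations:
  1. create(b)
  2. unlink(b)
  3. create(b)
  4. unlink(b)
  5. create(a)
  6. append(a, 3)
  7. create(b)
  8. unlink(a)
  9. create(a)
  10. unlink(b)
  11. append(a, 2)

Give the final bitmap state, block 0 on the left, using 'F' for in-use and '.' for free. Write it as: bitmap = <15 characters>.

after create(b) → b:[0]  free=[F..............]
after unlink(b) →   free=[...............]
after create(b) → b:[0]  free=[F..............]
after unlink(b) →   free=[...............]
after create(a) → a:[0]  free=[F..............]
after append(a, 3) → a:[0, 1, 2, 3]  free=[FFFF...........]
after create(b) → a:[0, 1, 2, 3], b:[4]  free=[FFFFF..........]
after unlink(a) → b:[4]  free=[....F..........]
after create(a) → a:[0], b:[4]  free=[F...F..........]
after unlink(b) → a:[0]  free=[F..............]
after append(a, 2) → a:[0, 1, 2]  free=[FFF............]

bitmap = FFF............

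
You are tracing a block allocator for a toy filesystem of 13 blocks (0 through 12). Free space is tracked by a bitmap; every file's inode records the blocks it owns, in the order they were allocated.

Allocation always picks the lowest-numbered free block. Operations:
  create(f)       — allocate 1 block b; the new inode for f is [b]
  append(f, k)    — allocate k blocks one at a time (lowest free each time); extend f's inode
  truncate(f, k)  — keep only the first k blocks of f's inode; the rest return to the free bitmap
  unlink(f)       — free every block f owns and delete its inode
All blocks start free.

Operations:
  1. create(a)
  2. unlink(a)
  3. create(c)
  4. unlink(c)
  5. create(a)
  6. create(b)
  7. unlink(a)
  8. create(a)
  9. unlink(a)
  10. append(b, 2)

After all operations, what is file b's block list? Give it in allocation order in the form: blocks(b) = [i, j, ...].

create(a): bitmap=F............ | a=[0]
unlink(a): bitmap=............. | 
create(c): bitmap=F............ | c=[0]
unlink(c): bitmap=............. | 
create(a): bitmap=F............ | a=[0]
create(b): bitmap=FF........... | a=[0] b=[1]
unlink(a): bitmap=.F........... | b=[1]
create(a): bitmap=FF........... | a=[0] b=[1]
unlink(a): bitmap=.F........... | b=[1]
append(b, 2): bitmap=FFF.......... | b=[1, 0, 2]

blocks(b) = [1, 0, 2]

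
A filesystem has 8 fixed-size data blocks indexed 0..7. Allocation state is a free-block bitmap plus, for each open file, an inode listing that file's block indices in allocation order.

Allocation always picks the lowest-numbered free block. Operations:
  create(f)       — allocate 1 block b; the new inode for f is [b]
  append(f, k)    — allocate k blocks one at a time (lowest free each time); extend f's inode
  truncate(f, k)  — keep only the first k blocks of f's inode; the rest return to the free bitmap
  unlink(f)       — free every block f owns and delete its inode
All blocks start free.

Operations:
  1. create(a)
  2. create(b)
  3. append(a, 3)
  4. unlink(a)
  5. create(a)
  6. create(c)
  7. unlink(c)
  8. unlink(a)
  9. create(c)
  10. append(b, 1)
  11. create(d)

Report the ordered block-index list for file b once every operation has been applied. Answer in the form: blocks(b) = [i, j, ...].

blocks(b) = [1, 2]

  1. create(a)  ⇒  F.......  {a→[0]}
  2. create(b)  ⇒  FF......  {a→[0]; b→[1]}
  3. append(a, 3)  ⇒  FFFFF...  {a→[0, 2, 3, 4]; b→[1]}
  4. unlink(a)  ⇒  .F......  {b→[1]}
  5. create(a)  ⇒  FF......  {a→[0]; b→[1]}
  6. create(c)  ⇒  FFF.....  {a→[0]; b→[1]; c→[2]}
  7. unlink(c)  ⇒  FF......  {a→[0]; b→[1]}
  8. unlink(a)  ⇒  .F......  {b→[1]}
  9. create(c)  ⇒  FF......  {b→[1]; c→[0]}
  10. append(b, 1)  ⇒  FFF.....  {b→[1, 2]; c→[0]}
  11. create(d)  ⇒  FFFF....  {b→[1, 2]; c→[0]; d→[3]}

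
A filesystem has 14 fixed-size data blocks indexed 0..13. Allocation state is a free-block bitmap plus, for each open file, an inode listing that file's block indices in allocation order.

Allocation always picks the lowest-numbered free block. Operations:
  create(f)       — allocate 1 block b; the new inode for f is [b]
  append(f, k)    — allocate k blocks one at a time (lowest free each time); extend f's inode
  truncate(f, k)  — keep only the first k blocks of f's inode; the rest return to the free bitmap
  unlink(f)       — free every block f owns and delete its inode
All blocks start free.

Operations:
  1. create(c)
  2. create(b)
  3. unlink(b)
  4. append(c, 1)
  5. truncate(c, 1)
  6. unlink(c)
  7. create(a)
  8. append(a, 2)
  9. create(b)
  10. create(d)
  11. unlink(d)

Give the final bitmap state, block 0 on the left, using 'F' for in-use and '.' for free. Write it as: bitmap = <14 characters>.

bitmap = FFFF..........

after create(c) → c:[0]  free=[F.............]
after create(b) → b:[1], c:[0]  free=[FF............]
after unlink(b) → c:[0]  free=[F.............]
after append(c, 1) → c:[0, 1]  free=[FF............]
after truncate(c, 1) → c:[0]  free=[F.............]
after unlink(c) →   free=[..............]
after create(a) → a:[0]  free=[F.............]
after append(a, 2) → a:[0, 1, 2]  free=[FFF...........]
after create(b) → a:[0, 1, 2], b:[3]  free=[FFFF..........]
after create(d) → a:[0, 1, 2], b:[3], d:[4]  free=[FFFFF.........]
after unlink(d) → a:[0, 1, 2], b:[3]  free=[FFFF..........]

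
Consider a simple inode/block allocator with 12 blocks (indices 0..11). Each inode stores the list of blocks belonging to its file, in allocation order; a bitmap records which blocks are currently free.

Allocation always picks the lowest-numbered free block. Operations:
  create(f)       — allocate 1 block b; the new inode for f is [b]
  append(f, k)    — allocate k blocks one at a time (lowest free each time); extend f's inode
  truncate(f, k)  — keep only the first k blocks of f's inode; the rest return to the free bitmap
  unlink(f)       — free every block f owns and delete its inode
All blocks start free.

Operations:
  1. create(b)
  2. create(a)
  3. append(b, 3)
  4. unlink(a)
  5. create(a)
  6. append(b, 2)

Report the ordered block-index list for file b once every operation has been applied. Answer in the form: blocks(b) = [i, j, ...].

blocks(b) = [0, 2, 3, 4, 5, 6]

  1. create(b)  ⇒  F...........  {b→[0]}
  2. create(a)  ⇒  FF..........  {a→[1]; b→[0]}
  3. append(b, 3)  ⇒  FFFFF.......  {a→[1]; b→[0, 2, 3, 4]}
  4. unlink(a)  ⇒  F.FFF.......  {b→[0, 2, 3, 4]}
  5. create(a)  ⇒  FFFFF.......  {a→[1]; b→[0, 2, 3, 4]}
  6. append(b, 2)  ⇒  FFFFFFF.....  {a→[1]; b→[0, 2, 3, 4, 5, 6]}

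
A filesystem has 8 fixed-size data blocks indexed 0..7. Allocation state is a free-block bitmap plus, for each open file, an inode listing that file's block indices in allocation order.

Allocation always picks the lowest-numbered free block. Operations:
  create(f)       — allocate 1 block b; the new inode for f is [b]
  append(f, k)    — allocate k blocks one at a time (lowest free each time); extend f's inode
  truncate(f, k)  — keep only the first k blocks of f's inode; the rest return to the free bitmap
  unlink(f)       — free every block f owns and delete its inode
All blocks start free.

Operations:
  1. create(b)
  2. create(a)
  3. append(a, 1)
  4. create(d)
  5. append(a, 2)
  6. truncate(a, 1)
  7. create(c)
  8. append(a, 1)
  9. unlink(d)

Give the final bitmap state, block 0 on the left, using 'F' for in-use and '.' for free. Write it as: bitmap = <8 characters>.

bitmap = FFF.F...

create(b): bitmap=F....... | b=[0]
create(a): bitmap=FF...... | a=[1] b=[0]
append(a, 1): bitmap=FFF..... | a=[1, 2] b=[0]
create(d): bitmap=FFFF.... | a=[1, 2] b=[0] d=[3]
append(a, 2): bitmap=FFFFFF.. | a=[1, 2, 4, 5] b=[0] d=[3]
truncate(a, 1): bitmap=FF.F.... | a=[1] b=[0] d=[3]
create(c): bitmap=FFFF.... | a=[1] b=[0] c=[2] d=[3]
append(a, 1): bitmap=FFFFF... | a=[1, 4] b=[0] c=[2] d=[3]
unlink(d): bitmap=FFF.F... | a=[1, 4] b=[0] c=[2]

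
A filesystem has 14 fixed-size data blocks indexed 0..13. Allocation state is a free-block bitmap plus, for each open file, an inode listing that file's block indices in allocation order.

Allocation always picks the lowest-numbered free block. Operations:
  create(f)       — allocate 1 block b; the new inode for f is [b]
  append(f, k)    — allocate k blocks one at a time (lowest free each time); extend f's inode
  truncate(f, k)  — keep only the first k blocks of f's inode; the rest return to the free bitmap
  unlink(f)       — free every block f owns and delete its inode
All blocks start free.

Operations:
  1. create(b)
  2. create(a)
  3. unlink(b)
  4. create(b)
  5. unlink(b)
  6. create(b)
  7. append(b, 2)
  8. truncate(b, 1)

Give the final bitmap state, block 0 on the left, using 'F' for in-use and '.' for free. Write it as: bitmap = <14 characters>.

bitmap = FF............

  1. create(b)  ⇒  F.............  {b→[0]}
  2. create(a)  ⇒  FF............  {a→[1]; b→[0]}
  3. unlink(b)  ⇒  .F............  {a→[1]}
  4. create(b)  ⇒  FF............  {a→[1]; b→[0]}
  5. unlink(b)  ⇒  .F............  {a→[1]}
  6. create(b)  ⇒  FF............  {a→[1]; b→[0]}
  7. append(b, 2)  ⇒  FFFF..........  {a→[1]; b→[0, 2, 3]}
  8. truncate(b, 1)  ⇒  FF............  {a→[1]; b→[0]}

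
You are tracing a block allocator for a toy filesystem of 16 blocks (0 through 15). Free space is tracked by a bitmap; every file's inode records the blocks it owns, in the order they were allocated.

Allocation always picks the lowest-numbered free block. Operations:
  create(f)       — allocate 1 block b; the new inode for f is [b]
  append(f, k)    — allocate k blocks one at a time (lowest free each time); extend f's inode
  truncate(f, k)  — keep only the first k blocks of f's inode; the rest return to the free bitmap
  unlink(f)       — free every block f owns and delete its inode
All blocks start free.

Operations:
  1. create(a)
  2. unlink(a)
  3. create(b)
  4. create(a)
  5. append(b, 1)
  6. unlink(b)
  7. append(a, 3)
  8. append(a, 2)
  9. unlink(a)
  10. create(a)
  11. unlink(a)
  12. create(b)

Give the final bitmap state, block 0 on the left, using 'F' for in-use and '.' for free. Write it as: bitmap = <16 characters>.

bitmap = F...............

after create(a) → a:[0]  free=[F...............]
after unlink(a) →   free=[................]
after create(b) → b:[0]  free=[F...............]
after create(a) → a:[1], b:[0]  free=[FF..............]
after append(b, 1) → a:[1], b:[0, 2]  free=[FFF.............]
after unlink(b) → a:[1]  free=[.F..............]
after append(a, 3) → a:[1, 0, 2, 3]  free=[FFFF............]
after append(a, 2) → a:[1, 0, 2, 3, 4, 5]  free=[FFFFFF..........]
after unlink(a) →   free=[................]
after create(a) → a:[0]  free=[F...............]
after unlink(a) →   free=[................]
after create(b) → b:[0]  free=[F...............]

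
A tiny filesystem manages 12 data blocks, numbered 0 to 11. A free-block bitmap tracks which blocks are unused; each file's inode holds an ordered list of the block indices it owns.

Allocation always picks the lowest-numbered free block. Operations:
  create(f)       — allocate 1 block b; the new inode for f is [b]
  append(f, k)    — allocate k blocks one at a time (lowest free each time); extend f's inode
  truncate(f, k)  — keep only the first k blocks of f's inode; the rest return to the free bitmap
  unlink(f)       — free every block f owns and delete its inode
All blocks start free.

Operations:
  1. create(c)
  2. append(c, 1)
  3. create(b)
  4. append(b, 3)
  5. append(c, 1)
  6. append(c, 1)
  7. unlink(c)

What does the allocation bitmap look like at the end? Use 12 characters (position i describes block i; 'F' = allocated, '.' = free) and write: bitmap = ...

bitmap = ..FFFF......

  1. create(c)  ⇒  F...........  {c→[0]}
  2. append(c, 1)  ⇒  FF..........  {c→[0, 1]}
  3. create(b)  ⇒  FFF.........  {b→[2]; c→[0, 1]}
  4. append(b, 3)  ⇒  FFFFFF......  {b→[2, 3, 4, 5]; c→[0, 1]}
  5. append(c, 1)  ⇒  FFFFFFF.....  {b→[2, 3, 4, 5]; c→[0, 1, 6]}
  6. append(c, 1)  ⇒  FFFFFFFF....  {b→[2, 3, 4, 5]; c→[0, 1, 6, 7]}
  7. unlink(c)  ⇒  ..FFFF......  {b→[2, 3, 4, 5]}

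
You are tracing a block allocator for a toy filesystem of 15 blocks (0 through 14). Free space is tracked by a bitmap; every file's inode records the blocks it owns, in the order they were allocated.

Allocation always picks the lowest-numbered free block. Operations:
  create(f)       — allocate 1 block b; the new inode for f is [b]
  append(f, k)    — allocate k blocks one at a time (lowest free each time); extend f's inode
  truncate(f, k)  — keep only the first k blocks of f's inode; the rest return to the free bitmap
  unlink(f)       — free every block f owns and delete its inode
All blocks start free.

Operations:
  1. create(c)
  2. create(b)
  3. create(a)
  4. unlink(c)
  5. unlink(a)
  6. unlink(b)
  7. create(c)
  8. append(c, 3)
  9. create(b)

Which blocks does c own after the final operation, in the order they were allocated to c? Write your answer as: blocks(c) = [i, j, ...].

blocks(c) = [0, 1, 2, 3]

create(c): bitmap=F.............. | c=[0]
create(b): bitmap=FF............. | b=[1] c=[0]
create(a): bitmap=FFF............ | a=[2] b=[1] c=[0]
unlink(c): bitmap=.FF............ | a=[2] b=[1]
unlink(a): bitmap=.F............. | b=[1]
unlink(b): bitmap=............... | 
create(c): bitmap=F.............. | c=[0]
append(c, 3): bitmap=FFFF........... | c=[0, 1, 2, 3]
create(b): bitmap=FFFFF.......... | b=[4] c=[0, 1, 2, 3]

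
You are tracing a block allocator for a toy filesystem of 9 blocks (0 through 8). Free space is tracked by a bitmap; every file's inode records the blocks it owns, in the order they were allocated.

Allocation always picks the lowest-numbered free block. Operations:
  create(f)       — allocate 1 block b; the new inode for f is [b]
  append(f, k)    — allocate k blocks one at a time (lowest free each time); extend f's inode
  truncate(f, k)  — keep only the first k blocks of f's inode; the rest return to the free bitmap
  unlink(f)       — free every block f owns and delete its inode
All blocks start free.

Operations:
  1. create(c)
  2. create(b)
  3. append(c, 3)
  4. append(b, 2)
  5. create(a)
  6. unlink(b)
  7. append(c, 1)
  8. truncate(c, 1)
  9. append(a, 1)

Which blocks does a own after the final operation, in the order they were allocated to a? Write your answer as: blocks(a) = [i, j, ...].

blocks(a) = [7, 1]

[1] create(c) — c=0 (map F........)
[2] create(b) — b=1 c=0 (map FF.......)
[3] append(c, 3) — b=1 c=0,2,3,4 (map FFFFF....)
[4] append(b, 2) — b=1,5,6 c=0,2,3,4 (map FFFFFFF..)
[5] create(a) — a=7 b=1,5,6 c=0,2,3,4 (map FFFFFFFF.)
[6] unlink(b) — a=7 c=0,2,3,4 (map F.FFF..F.)
[7] append(c, 1) — a=7 c=0,2,3,4,1 (map FFFFF..F.)
[8] truncate(c, 1) — a=7 c=0 (map F......F.)
[9] append(a, 1) — a=7,1 c=0 (map FF.....F.)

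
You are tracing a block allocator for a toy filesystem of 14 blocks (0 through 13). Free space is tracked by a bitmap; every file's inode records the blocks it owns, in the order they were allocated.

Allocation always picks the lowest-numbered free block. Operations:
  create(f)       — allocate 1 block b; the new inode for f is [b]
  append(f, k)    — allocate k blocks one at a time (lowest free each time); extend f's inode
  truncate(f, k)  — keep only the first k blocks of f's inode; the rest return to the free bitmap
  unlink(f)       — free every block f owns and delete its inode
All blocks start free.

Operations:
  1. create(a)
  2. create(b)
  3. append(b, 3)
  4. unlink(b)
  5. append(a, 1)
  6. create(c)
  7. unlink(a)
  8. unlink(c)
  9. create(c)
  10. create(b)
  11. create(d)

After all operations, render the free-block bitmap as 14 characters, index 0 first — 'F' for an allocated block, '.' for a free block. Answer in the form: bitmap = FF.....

after create(a) → a:[0]  free=[F.............]
after create(b) → a:[0], b:[1]  free=[FF............]
after append(b, 3) → a:[0], b:[1, 2, 3, 4]  free=[FFFFF.........]
after unlink(b) → a:[0]  free=[F.............]
after append(a, 1) → a:[0, 1]  free=[FF............]
after create(c) → a:[0, 1], c:[2]  free=[FFF...........]
after unlink(a) → c:[2]  free=[..F...........]
after unlink(c) →   free=[..............]
after create(c) → c:[0]  free=[F.............]
after create(b) → b:[1], c:[0]  free=[FF............]
after create(d) → b:[1], c:[0], d:[2]  free=[FFF...........]

bitmap = FFF...........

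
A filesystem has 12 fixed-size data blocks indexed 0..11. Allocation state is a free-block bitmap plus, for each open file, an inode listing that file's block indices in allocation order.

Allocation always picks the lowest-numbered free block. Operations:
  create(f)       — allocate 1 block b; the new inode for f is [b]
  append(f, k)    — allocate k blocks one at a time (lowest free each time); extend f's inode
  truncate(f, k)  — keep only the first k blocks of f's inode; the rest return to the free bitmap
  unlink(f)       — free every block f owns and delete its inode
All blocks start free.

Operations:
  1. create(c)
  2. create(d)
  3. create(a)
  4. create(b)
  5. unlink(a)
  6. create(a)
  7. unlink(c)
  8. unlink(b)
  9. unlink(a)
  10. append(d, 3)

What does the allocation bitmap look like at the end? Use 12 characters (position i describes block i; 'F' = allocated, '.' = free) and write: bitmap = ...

[1] create(c) — c=0 (map F...........)
[2] create(d) — c=0 d=1 (map FF..........)
[3] create(a) — a=2 c=0 d=1 (map FFF.........)
[4] create(b) — a=2 b=3 c=0 d=1 (map FFFF........)
[5] unlink(a) — b=3 c=0 d=1 (map FF.F........)
[6] create(a) — a=2 b=3 c=0 d=1 (map FFFF........)
[7] unlink(c) — a=2 b=3 d=1 (map .FFF........)
[8] unlink(b) — a=2 d=1 (map .FF.........)
[9] unlink(a) — d=1 (map .F..........)
[10] append(d, 3) — d=1,0,2,3 (map FFFF........)

bitmap = FFFF........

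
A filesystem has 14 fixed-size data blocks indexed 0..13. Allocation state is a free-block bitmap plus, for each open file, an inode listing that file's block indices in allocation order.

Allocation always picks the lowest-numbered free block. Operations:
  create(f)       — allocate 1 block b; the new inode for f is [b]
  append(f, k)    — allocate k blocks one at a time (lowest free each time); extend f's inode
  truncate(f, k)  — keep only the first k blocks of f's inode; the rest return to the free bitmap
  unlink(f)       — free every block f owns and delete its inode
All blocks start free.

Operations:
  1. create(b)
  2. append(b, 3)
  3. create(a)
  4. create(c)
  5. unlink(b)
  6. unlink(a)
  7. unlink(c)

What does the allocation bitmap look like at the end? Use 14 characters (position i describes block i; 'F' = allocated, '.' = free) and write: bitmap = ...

bitmap = ..............

after create(b) → b:[0]  free=[F.............]
after append(b, 3) → b:[0, 1, 2, 3]  free=[FFFF..........]
after create(a) → a:[4], b:[0, 1, 2, 3]  free=[FFFFF.........]
after create(c) → a:[4], b:[0, 1, 2, 3], c:[5]  free=[FFFFFF........]
after unlink(b) → a:[4], c:[5]  free=[....FF........]
after unlink(a) → c:[5]  free=[.....F........]
after unlink(c) →   free=[..............]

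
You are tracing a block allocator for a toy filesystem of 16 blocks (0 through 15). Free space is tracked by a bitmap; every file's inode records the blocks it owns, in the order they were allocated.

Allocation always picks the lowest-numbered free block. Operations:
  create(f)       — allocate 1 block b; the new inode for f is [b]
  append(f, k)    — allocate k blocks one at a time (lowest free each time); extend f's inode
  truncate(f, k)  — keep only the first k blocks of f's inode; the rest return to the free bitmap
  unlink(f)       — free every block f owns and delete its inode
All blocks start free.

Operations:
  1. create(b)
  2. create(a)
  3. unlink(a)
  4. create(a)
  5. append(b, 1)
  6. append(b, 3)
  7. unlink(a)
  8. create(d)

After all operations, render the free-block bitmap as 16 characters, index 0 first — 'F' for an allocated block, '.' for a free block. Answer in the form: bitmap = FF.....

bitmap = FFFFFF..........

[1] create(b) — b=0 (map F...............)
[2] create(a) — a=1 b=0 (map FF..............)
[3] unlink(a) — b=0 (map F...............)
[4] create(a) — a=1 b=0 (map FF..............)
[5] append(b, 1) — a=1 b=0,2 (map FFF.............)
[6] append(b, 3) — a=1 b=0,2,3,4,5 (map FFFFFF..........)
[7] unlink(a) — b=0,2,3,4,5 (map F.FFFF..........)
[8] create(d) — b=0,2,3,4,5 d=1 (map FFFFFF..........)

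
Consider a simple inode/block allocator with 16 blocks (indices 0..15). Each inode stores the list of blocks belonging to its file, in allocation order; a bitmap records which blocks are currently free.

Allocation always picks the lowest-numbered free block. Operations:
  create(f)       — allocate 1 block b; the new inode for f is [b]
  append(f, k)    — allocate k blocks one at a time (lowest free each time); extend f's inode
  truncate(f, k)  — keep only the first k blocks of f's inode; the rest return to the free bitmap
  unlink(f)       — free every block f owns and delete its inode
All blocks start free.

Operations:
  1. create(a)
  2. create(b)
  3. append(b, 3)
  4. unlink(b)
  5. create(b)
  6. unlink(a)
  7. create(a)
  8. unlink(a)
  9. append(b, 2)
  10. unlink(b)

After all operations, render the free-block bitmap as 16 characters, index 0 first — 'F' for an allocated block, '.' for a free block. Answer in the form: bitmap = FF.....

bitmap = ................

[1] create(a) — a=0 (map F...............)
[2] create(b) — a=0 b=1 (map FF..............)
[3] append(b, 3) — a=0 b=1,2,3,4 (map FFFFF...........)
[4] unlink(b) — a=0 (map F...............)
[5] create(b) — a=0 b=1 (map FF..............)
[6] unlink(a) — b=1 (map .F..............)
[7] create(a) — a=0 b=1 (map FF..............)
[8] unlink(a) — b=1 (map .F..............)
[9] append(b, 2) — b=1,0,2 (map FFF.............)
[10] unlink(b) —  (map ................)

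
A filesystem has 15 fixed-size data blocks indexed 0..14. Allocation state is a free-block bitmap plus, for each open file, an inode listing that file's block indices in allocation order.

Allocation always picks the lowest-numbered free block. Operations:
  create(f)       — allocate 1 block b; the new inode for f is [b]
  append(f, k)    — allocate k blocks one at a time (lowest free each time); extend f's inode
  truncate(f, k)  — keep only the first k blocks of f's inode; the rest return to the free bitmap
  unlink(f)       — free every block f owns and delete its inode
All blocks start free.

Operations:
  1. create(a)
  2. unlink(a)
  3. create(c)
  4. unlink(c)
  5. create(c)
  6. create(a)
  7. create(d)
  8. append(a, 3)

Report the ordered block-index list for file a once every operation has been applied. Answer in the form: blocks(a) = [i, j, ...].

blocks(a) = [1, 3, 4, 5]

create(a): bitmap=F.............. | a=[0]
unlink(a): bitmap=............... | 
create(c): bitmap=F.............. | c=[0]
unlink(c): bitmap=............... | 
create(c): bitmap=F.............. | c=[0]
create(a): bitmap=FF............. | a=[1] c=[0]
create(d): bitmap=FFF............ | a=[1] c=[0] d=[2]
append(a, 3): bitmap=FFFFFF......... | a=[1, 3, 4, 5] c=[0] d=[2]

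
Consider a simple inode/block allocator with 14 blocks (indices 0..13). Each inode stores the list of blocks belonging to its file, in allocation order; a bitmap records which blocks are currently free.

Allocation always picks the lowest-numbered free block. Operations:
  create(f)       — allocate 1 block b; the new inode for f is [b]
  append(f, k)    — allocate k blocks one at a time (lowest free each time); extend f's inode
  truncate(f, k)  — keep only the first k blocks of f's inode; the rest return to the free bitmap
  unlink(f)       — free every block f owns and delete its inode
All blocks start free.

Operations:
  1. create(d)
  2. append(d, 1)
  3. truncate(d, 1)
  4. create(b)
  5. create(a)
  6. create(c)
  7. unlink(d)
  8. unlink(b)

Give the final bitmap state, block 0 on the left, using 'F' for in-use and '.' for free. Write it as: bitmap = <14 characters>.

bitmap = ..FF..........

after create(d) → d:[0]  free=[F.............]
after append(d, 1) → d:[0, 1]  free=[FF............]
after truncate(d, 1) → d:[0]  free=[F.............]
after create(b) → b:[1], d:[0]  free=[FF............]
after create(a) → a:[2], b:[1], d:[0]  free=[FFF...........]
after create(c) → a:[2], b:[1], c:[3], d:[0]  free=[FFFF..........]
after unlink(d) → a:[2], b:[1], c:[3]  free=[.FFF..........]
after unlink(b) → a:[2], c:[3]  free=[..FF..........]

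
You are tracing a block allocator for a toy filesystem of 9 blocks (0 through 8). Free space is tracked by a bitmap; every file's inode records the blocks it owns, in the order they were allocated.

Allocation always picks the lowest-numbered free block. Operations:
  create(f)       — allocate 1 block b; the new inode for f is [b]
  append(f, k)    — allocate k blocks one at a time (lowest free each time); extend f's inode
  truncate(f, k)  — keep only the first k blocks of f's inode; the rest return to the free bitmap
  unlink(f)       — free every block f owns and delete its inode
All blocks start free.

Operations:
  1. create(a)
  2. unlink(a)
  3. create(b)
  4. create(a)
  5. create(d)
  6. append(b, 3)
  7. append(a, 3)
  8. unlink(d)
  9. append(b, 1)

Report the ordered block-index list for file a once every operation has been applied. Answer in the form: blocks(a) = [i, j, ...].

[1] create(a) — a=0 (map F........)
[2] unlink(a) —  (map .........)
[3] create(b) — b=0 (map F........)
[4] create(a) — a=1 b=0 (map FF.......)
[5] create(d) — a=1 b=0 d=2 (map FFF......)
[6] append(b, 3) — a=1 b=0,3,4,5 d=2 (map FFFFFF...)
[7] append(a, 3) — a=1,6,7,8 b=0,3,4,5 d=2 (map FFFFFFFFF)
[8] unlink(d) — a=1,6,7,8 b=0,3,4,5 (map FF.FFFFFF)
[9] append(b, 1) — a=1,6,7,8 b=0,3,4,5,2 (map FFFFFFFFF)

blocks(a) = [1, 6, 7, 8]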